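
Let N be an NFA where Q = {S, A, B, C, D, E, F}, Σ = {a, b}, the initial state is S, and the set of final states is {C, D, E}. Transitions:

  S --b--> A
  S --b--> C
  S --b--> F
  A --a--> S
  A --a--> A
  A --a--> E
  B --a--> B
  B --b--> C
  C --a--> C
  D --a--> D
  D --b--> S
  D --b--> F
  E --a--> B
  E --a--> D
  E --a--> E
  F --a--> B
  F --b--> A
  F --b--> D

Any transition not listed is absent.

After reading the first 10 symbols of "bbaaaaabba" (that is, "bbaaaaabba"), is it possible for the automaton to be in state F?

Start in {S}.
Read 'b': {S} → {A, C, F}.
Read 'b': {A, C, F} → {A, D}.
Read 'a': {A, D} → {S, A, D, E}.
Read 'a': {S, A, D, E} → {S, A, B, D, E}.
Read 'a': {S, A, B, D, E} → {S, A, B, D, E}.
Read 'a': {S, A, B, D, E} → {S, A, B, D, E}.
Read 'a': {S, A, B, D, E} → {S, A, B, D, E}.
Read 'b': {S, A, B, D, E} → {S, A, C, F}.
Read 'b': {S, A, C, F} → {A, C, D, F}.
Read 'a': {A, C, D, F} → {S, A, B, C, D, E}.
State F is not in {S, A, B, C, D, E}.

No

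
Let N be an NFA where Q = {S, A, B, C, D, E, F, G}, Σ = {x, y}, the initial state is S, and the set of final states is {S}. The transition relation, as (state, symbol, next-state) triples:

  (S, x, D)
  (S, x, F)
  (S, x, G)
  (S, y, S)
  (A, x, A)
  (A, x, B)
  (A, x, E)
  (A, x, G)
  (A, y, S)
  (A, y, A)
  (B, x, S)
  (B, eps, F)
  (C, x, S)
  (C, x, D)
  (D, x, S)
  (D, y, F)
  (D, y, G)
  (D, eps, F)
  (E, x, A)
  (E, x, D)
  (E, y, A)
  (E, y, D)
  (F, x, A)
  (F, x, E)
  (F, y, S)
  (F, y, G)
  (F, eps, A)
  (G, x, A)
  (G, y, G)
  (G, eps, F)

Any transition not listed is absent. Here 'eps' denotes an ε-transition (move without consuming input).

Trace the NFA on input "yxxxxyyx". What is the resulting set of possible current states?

{A, B, D, E, F, G}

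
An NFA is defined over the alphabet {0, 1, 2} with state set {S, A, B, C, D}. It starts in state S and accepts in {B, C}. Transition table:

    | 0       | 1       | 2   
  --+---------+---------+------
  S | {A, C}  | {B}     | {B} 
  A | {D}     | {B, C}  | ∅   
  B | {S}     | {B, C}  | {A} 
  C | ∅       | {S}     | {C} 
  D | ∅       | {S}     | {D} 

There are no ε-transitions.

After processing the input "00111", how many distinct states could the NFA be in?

2

Start in {S}.
Read '0': {S} → {A, C}.
Read '0': {A, C} → {D}.
Read '1': {D} → {S}.
Read '1': {S} → {B}.
Read '1': {B} → {B, C}.
That set has 2 states.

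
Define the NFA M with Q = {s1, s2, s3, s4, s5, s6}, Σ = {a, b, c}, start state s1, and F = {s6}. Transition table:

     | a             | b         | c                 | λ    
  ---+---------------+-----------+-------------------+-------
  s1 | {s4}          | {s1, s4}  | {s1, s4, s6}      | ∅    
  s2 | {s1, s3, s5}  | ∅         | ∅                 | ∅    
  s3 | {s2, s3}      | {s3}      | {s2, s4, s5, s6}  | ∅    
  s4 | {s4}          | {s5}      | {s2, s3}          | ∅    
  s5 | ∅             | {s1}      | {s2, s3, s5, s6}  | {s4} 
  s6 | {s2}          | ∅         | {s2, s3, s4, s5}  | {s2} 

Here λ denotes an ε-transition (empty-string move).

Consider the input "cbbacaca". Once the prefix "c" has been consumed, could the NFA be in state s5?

No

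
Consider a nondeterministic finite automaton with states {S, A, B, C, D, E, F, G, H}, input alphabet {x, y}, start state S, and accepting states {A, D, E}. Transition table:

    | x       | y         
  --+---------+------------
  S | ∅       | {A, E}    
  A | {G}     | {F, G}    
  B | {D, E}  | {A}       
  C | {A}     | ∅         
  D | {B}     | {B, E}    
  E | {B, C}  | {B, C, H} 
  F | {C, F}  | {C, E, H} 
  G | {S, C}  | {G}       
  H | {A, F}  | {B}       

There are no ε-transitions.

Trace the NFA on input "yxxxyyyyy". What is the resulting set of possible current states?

{A, B, F, G}

Start in {S}.
Read 'y': {S} → {A, E}.
Read 'x': {A, E} → {B, C, G}.
Read 'x': {B, C, G} → {S, A, C, D, E}.
Read 'x': {S, A, C, D, E} → {A, B, C, G}.
Read 'y': {A, B, C, G} → {A, F, G}.
Read 'y': {A, F, G} → {C, E, F, G, H}.
Read 'y': {C, E, F, G, H} → {B, C, E, G, H}.
Read 'y': {B, C, E, G, H} → {A, B, C, G, H}.
Read 'y': {A, B, C, G, H} → {A, B, F, G}.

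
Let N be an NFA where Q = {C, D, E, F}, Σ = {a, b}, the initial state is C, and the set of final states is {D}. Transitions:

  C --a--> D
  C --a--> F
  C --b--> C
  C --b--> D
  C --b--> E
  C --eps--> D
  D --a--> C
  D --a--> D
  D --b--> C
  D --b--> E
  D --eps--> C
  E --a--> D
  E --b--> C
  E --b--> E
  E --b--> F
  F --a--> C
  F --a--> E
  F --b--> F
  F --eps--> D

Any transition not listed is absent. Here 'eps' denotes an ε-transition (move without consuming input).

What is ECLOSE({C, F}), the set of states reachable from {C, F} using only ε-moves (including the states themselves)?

{C, D, F}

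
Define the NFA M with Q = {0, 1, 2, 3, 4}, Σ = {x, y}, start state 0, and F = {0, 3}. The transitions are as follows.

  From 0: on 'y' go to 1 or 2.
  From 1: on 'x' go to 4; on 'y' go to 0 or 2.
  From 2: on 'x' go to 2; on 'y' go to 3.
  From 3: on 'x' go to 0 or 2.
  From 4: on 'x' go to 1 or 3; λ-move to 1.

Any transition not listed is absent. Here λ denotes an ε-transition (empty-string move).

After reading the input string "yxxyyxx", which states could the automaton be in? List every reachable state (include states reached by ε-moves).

Start in {0}.
Read 'y': {0} → {1, 2}.
Read 'x': {1, 2} → {1, 2, 4}.
Read 'x': {1, 2, 4} → {1, 2, 3, 4}.
Read 'y': {1, 2, 3, 4} → {0, 2, 3}.
Read 'y': {0, 2, 3} → {1, 2, 3}.
Read 'x': {1, 2, 3} → {0, 1, 2, 4}.
Read 'x': {0, 1, 2, 4} → {1, 2, 3, 4}.

{1, 2, 3, 4}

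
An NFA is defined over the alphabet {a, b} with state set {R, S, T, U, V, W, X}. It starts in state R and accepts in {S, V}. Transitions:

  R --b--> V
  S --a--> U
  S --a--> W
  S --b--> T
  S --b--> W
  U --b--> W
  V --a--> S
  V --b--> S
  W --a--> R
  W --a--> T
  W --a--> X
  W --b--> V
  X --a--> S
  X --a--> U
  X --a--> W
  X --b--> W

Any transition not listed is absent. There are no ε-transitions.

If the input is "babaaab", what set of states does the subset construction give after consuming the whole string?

Start in {R}.
Read 'b': {R} → {V}.
Read 'a': {V} → {S}.
Read 'b': {S} → {T, W}.
Read 'a': {T, W} → {R, T, X}.
Read 'a': {R, T, X} → {S, U, W}.
Read 'a': {S, U, W} → {R, T, U, W, X}.
Read 'b': {R, T, U, W, X} → {V, W}.

{V, W}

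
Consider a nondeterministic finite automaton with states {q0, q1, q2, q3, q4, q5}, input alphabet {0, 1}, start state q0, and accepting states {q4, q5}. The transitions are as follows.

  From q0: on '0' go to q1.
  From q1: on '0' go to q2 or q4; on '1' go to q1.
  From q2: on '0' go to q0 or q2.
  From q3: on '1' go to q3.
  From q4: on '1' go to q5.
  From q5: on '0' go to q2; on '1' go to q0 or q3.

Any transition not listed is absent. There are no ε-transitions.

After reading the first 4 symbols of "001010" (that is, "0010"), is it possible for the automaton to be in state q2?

Yes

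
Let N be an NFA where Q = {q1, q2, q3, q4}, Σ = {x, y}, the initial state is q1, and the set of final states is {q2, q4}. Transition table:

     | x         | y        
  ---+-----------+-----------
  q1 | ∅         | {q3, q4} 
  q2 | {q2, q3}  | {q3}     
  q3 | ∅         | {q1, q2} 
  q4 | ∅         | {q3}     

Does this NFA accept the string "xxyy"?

No

Start in {q1}.
Read 'x': q1→∅; now ∅.
The set is empty and remains empty for the remaining 3 symbols.
The final set ∅ contains no accepting state.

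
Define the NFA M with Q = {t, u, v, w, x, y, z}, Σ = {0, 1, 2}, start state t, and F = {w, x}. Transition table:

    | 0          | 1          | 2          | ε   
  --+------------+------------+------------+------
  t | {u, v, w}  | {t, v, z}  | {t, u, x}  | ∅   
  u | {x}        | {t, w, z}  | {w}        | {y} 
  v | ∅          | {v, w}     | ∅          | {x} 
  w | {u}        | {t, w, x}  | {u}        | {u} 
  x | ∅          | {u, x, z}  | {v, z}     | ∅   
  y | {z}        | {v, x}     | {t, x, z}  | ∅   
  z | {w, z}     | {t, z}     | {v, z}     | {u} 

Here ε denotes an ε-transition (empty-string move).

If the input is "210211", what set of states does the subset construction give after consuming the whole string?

Start in {t}.
Read '2': t→{t, u, x}; union {t, u, x}; ε-closure = {t, u, x, y}.
Read '1': t→{t, v, z}, u→{t, w, z}, x→{u, x, z}, y→{v, x}; union {t, u, v, w, x, z}; ε-closure = {t, u, v, w, x, y, z}.
Read '0': t→{u, v, w}, u→{x}, v→∅, w→{u}, x→∅, y→{z}, z→{w, z}; union {u, v, w, x, z}; ε-closure = {u, v, w, x, y, z}.
Read '2': u→{w}, v→∅, w→{u}, x→{v, z}, y→{t, x, z}, z→{v, z}; union {t, u, v, w, x, z}; ε-closure = {t, u, v, w, x, y, z}.
Read '1': t→{t, v, z}, u→{t, w, z}, v→{v, w}, w→{t, w, x}, x→{u, x, z}, y→{v, x}, z→{t, z}; union {t, u, v, w, x, z}; ε-closure = {t, u, v, w, x, y, z}.
Read '1': t→{t, v, z}, u→{t, w, z}, v→{v, w}, w→{t, w, x}, x→{u, x, z}, y→{v, x}, z→{t, z}; union {t, u, v, w, x, z}; ε-closure = {t, u, v, w, x, y, z}.

{t, u, v, w, x, y, z}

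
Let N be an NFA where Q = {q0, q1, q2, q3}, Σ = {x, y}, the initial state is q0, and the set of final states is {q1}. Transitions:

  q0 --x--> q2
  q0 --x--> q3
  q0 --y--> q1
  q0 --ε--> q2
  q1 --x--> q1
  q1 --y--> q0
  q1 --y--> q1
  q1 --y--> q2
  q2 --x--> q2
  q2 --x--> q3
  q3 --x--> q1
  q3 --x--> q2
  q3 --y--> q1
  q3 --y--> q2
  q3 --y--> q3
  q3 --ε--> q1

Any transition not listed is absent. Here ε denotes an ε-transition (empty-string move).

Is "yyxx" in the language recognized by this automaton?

Yes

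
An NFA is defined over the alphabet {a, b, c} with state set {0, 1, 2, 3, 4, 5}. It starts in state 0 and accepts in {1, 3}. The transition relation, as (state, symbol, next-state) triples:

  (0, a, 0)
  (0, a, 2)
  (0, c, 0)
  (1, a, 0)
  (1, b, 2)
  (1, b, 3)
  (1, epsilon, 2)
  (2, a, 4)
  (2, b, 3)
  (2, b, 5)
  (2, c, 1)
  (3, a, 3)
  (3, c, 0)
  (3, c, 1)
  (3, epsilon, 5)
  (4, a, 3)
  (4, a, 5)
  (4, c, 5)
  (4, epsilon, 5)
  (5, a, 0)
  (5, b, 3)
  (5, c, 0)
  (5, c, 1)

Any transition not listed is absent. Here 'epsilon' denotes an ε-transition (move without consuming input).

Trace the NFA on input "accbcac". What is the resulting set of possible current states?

Start in {0}.
Read 'a': {0} → {0, 2}.
Read 'c': {0, 2} → {0, 1, 2}.
Read 'c': {0, 1, 2} → {0, 1, 2}.
Read 'b': {0, 1, 2} → {2, 3, 5}.
Read 'c': {2, 3, 5} → {0, 1, 2}.
Read 'a': {0, 1, 2} → {0, 2, 4, 5}.
Read 'c': {0, 2, 4, 5} → {0, 1, 2, 5}.

{0, 1, 2, 5}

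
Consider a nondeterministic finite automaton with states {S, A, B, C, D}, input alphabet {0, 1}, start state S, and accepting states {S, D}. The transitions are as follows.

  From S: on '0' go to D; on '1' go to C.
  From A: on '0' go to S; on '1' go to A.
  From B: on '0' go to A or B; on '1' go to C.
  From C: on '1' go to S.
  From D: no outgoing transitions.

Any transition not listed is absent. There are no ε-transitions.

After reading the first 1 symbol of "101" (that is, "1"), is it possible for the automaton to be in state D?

Start in {S}.
Read '1': S→{C}; now {C}.
State D is not in {C}.

No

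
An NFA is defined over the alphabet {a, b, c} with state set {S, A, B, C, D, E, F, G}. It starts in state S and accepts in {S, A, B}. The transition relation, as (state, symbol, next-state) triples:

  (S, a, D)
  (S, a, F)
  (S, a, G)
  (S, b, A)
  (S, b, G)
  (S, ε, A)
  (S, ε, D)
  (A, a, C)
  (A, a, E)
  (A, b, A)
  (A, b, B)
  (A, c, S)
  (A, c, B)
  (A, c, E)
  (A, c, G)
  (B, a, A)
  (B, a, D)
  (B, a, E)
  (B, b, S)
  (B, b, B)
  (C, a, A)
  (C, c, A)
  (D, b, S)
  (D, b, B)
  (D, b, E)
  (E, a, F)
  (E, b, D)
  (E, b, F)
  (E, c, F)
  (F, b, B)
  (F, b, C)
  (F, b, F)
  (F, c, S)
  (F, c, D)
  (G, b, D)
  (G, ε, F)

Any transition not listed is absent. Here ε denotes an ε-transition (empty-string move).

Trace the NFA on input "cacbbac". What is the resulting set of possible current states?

{S, A, B, D, E, F, G}

Start: ε-closure({S}) = {S, A, D}.
Read 'c': {S, A, D} → {S, A, B, D, E, F, G}.
Read 'a': {S, A, B, D, E, F, G} → {A, C, D, E, F, G}.
Read 'c': {A, C, D, E, F, G} → {S, A, B, D, E, F, G}.
Read 'b': {S, A, B, D, E, F, G} → {S, A, B, C, D, E, F, G}.
Read 'b': {S, A, B, C, D, E, F, G} → {S, A, B, C, D, E, F, G}.
Read 'a': {S, A, B, C, D, E, F, G} → {A, C, D, E, F, G}.
Read 'c': {A, C, D, E, F, G} → {S, A, B, D, E, F, G}.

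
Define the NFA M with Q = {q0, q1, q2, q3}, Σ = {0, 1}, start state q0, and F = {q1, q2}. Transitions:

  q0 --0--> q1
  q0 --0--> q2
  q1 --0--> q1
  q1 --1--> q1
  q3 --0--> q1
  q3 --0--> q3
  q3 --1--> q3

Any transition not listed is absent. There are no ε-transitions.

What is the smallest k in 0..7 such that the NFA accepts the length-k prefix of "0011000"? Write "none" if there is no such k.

1

Start in {q0}.
Read '0': q0→{q1, q2}; now {q1, q2}.
None of the earlier sets intersect F, but {q1, q2} does.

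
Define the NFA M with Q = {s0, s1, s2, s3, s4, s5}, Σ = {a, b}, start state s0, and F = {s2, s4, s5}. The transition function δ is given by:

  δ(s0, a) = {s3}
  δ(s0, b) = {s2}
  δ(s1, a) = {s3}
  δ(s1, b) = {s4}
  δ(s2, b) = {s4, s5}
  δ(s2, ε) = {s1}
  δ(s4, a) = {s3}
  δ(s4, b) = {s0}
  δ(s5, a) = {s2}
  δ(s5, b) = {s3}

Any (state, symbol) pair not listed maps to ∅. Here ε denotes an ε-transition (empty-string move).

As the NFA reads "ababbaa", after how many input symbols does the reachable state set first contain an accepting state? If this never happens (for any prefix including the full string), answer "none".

Start in {s0}.
Read 'a': s0→{s3}; now {s3}.
Read 'b': s3→∅; now ∅.
The set is empty and remains empty for the remaining 5 symbols.
No reachable set along the way intersects F.

none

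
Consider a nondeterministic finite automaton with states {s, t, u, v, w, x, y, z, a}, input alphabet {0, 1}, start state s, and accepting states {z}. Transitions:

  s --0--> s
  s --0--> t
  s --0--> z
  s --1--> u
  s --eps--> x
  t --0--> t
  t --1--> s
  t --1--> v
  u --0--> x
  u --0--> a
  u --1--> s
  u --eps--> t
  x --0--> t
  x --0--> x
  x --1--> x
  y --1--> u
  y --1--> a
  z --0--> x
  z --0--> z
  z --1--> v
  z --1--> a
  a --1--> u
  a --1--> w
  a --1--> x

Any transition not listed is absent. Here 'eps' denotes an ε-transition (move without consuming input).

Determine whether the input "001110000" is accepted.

Yes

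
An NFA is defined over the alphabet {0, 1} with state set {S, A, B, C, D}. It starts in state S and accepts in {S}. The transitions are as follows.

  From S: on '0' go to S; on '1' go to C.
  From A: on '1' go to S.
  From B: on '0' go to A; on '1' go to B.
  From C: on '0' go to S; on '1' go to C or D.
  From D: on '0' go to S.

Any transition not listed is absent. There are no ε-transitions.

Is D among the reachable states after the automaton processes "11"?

Start in {S}.
Read '1': S→{C}; now {C}.
Read '1': C→{C, D}; now {C, D}.
State D is in {C, D}.

Yes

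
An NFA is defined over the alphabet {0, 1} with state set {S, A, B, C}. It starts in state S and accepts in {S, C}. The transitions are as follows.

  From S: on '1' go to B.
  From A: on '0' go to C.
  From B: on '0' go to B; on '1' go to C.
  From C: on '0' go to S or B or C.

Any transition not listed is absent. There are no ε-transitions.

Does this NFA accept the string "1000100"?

Start in {S}.
Read '1': {S} → {B}.
Read '0': {B} → {B}.
Read '0': {B} → {B}.
Read '0': {B} → {B}.
Read '1': {B} → {C}.
Read '0': {C} → {S, B, C}.
Read '0': {S, B, C} → {S, B, C}.
The final set {S, B, C} contains the accepting states S, C.

Yes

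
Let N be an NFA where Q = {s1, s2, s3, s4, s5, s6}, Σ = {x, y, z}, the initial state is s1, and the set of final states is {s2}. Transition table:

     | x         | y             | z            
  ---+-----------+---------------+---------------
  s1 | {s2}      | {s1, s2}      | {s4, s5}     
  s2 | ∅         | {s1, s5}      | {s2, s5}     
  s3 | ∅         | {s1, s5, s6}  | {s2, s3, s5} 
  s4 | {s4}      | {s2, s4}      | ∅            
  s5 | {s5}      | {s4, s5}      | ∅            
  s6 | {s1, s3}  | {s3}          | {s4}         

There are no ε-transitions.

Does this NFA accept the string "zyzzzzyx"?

Start in {s1}.
Read 'z': s1→{s4, s5}; now {s4, s5}.
Read 'y': s4→{s2, s4}, s5→{s4, s5}; now {s2, s4, s5}.
Read 'z': s2→{s2, s5}, s4→∅, s5→∅; now {s2, s5}.
Read 'z': s2→{s2, s5}, s5→∅; now {s2, s5}.
Read 'z': s2→{s2, s5}, s5→∅; now {s2, s5}.
Read 'z': s2→{s2, s5}, s5→∅; now {s2, s5}.
Read 'y': s2→{s1, s5}, s5→{s4, s5}; now {s1, s4, s5}.
Read 'x': s1→{s2}, s4→{s4}, s5→{s5}; now {s2, s4, s5}.
The final set {s2, s4, s5} contains the accepting state s2.

Yes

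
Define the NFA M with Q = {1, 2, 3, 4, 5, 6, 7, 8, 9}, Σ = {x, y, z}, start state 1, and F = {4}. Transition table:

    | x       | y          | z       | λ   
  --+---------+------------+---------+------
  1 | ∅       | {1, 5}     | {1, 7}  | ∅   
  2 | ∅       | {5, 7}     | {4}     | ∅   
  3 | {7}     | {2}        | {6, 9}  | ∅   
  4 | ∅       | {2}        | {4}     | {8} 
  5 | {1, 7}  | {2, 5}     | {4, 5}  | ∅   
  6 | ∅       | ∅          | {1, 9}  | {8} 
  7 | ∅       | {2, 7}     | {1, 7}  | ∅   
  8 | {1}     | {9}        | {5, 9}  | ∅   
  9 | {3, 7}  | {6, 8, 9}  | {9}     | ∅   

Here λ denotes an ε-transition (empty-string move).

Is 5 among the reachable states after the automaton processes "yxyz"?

Start in {1}.
Read 'y': {1} → {1, 5}.
Read 'x': {1, 5} → {1, 7}.
Read 'y': {1, 7} → {1, 2, 5, 7}.
Read 'z': {1, 2, 5, 7} → {1, 4, 5, 7, 8}.
State 5 is in {1, 4, 5, 7, 8}.

Yes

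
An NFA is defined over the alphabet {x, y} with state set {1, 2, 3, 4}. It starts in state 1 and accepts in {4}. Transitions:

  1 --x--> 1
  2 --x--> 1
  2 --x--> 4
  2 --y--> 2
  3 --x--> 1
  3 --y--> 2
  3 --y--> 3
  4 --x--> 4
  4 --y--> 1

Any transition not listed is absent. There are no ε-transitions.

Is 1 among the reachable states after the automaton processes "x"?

Start in {1}.
Read 'x': 1→{1}; now {1}.
State 1 is in {1}.

Yes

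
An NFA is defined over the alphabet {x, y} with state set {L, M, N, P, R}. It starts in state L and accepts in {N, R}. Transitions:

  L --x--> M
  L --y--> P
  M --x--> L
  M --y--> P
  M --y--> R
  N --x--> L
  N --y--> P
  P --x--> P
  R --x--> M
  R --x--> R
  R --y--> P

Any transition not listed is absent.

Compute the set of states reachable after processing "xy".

Start in {L}.
Read 'x': {L} → {M}.
Read 'y': {M} → {P, R}.

{P, R}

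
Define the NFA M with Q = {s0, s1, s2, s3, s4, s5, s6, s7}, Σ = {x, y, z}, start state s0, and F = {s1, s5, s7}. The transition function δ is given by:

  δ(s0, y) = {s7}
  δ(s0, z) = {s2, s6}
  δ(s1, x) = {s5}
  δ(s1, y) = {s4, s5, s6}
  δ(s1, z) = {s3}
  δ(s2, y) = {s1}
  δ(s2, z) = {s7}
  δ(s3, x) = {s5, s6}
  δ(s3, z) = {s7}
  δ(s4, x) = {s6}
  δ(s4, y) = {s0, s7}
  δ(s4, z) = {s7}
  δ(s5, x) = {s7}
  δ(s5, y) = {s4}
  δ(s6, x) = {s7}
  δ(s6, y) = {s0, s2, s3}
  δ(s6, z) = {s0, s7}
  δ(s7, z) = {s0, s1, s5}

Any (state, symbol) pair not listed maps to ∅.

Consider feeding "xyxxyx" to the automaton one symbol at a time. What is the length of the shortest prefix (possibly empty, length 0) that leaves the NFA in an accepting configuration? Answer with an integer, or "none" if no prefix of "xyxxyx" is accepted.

Start in {s0}.
Read 'x': s0→∅; now ∅.
The set is empty and remains empty for the remaining 5 symbols.
No reachable set along the way intersects F.

none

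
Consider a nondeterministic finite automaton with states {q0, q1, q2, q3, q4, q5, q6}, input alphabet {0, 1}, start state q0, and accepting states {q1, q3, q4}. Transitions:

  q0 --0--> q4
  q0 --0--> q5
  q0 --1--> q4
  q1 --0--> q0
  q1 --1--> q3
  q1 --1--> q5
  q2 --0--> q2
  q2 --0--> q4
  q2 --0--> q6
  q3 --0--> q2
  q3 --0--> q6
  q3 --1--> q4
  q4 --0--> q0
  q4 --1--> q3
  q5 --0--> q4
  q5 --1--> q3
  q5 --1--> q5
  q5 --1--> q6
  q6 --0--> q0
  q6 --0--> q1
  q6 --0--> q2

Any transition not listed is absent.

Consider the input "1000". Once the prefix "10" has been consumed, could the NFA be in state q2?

Start in {q0}.
Read '1': q0→{q4}; now {q4}.
Read '0': q4→{q0}; now {q0}.
State q2 is not in {q0}.

No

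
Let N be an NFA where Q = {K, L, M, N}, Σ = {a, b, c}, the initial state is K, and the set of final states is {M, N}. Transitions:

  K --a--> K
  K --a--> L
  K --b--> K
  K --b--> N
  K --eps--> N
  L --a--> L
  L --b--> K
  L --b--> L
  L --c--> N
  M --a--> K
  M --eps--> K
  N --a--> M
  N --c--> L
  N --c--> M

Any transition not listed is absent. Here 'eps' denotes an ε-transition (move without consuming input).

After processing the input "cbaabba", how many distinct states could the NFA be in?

Start: ε-closure({K}) = {K, N}.
Read 'c': {K, N} → {K, L, M, N}.
Read 'b': {K, L, M, N} → {K, L, N}.
Read 'a': {K, L, N} → {K, L, M, N}.
Read 'a': {K, L, M, N} → {K, L, M, N}.
Read 'b': {K, L, M, N} → {K, L, N}.
Read 'b': {K, L, N} → {K, L, N}.
Read 'a': {K, L, N} → {K, L, M, N}.
That set has 4 states.

4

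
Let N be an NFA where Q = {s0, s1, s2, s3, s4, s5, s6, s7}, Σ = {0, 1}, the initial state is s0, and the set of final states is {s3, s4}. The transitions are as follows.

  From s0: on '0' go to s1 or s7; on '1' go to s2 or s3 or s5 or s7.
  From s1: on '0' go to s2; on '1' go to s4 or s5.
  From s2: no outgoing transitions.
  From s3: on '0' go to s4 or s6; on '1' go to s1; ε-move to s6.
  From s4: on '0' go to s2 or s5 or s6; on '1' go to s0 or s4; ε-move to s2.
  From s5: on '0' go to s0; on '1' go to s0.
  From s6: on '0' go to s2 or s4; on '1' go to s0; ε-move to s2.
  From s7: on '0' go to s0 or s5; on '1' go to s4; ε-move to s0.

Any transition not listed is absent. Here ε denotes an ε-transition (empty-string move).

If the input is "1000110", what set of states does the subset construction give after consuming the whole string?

Start in {s0}.
Read '1': s0→{s2, s3, s5, s7}; union {s2, s3, s5, s7}; ε-closure = {s0, s2, s3, s5, s6, s7}.
Read '0': s0→{s1, s7}, s2→∅, s3→{s4, s6}, s5→{s0}, s6→{s2, s4}, s7→{s0, s5}; now {s0, s1, s2, s4, s5, s6, s7}.
Read '0': s0→{s1, s7}, s1→{s2}, s2→∅, s4→{s2, s5, s6}, s5→{s0}, s6→{s2, s4}, s7→{s0, s5}; now {s0, s1, s2, s4, s5, s6, s7}.
Read '0': s0→{s1, s7}, s1→{s2}, s2→∅, s4→{s2, s5, s6}, s5→{s0}, s6→{s2, s4}, s7→{s0, s5}; now {s0, s1, s2, s4, s5, s6, s7}.
Read '1': s0→{s2, s3, s5, s7}, s1→{s4, s5}, s2→∅, s4→{s0, s4}, s5→{s0}, s6→{s0}, s7→{s4}; union {s0, s2, s3, s4, s5, s7}; ε-closure = {s0, s2, s3, s4, s5, s6, s7}.
Read '1': s0→{s2, s3, s5, s7}, s2→∅, s3→{s1}, s4→{s0, s4}, s5→{s0}, s6→{s0}, s7→{s4}; union {s0, s1, s2, s3, s4, s5, s7}; ε-closure = {s0, s1, s2, s3, s4, s5, s6, s7}.
Read '0': s0→{s1, s7}, s1→{s2}, s2→∅, s3→{s4, s6}, s4→{s2, s5, s6}, s5→{s0}, s6→{s2, s4}, s7→{s0, s5}; now {s0, s1, s2, s4, s5, s6, s7}.

{s0, s1, s2, s4, s5, s6, s7}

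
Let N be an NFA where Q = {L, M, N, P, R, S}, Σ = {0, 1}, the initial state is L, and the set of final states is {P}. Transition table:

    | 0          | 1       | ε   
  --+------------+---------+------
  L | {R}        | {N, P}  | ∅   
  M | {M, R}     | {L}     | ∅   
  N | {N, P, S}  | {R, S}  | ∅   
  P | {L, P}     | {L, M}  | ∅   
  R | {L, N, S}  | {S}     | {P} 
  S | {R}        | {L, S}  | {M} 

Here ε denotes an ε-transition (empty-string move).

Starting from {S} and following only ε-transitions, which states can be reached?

{M, S}

Begin with {S}.
ε-move S → M; add M.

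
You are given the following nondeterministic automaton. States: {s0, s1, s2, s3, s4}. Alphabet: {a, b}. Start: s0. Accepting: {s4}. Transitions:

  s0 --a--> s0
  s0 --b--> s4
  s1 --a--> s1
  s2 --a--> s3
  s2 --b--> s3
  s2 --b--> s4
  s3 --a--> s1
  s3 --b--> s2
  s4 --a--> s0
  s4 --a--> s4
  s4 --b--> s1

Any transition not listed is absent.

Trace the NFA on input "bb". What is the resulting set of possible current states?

Start in {s0}.
Read 'b': s0→{s4}; now {s4}.
Read 'b': s4→{s1}; now {s1}.

{s1}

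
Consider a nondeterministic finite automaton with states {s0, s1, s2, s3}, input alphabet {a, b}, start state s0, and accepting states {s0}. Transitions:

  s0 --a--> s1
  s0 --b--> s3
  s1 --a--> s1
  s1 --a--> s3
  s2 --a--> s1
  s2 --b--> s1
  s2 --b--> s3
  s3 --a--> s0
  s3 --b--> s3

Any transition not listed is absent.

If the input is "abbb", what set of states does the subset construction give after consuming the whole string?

Start in {s0}.
Read 'a': {s0} → {s1}.
Read 'b': {s1} → ∅.
The set is empty and remains empty for the remaining 2 symbols.

∅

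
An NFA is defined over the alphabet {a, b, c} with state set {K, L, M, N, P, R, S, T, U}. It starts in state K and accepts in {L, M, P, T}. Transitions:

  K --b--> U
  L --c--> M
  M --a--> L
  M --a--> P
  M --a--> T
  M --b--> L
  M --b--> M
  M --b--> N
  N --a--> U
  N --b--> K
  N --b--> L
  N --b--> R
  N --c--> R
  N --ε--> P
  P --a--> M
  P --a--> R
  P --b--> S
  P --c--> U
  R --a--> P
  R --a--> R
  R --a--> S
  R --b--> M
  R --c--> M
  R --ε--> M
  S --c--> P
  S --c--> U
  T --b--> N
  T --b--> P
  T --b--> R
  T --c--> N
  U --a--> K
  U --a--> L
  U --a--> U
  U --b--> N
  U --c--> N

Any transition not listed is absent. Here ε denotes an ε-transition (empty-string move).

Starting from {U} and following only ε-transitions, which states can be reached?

{U}

Begin with {U}.
No ε-moves leave this set, so the closure equals the set itself.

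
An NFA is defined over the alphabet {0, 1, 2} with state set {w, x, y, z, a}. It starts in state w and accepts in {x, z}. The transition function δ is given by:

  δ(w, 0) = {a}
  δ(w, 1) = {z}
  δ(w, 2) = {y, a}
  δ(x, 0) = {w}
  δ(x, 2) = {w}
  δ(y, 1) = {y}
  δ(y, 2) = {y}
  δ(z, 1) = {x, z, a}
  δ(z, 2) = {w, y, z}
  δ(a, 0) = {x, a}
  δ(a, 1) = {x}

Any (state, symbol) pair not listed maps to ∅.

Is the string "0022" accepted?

No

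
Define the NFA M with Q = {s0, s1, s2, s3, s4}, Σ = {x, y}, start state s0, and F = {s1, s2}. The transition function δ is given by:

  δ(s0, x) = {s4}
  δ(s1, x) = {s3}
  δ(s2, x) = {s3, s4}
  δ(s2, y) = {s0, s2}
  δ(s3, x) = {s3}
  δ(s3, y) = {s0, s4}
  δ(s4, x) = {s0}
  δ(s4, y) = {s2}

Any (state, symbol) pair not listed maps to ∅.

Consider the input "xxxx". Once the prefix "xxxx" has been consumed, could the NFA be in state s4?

No

Start in {s0}.
Read 'x': s0→{s4}; now {s4}.
Read 'x': s4→{s0}; now {s0}.
Read 'x': s0→{s4}; now {s4}.
Read 'x': s4→{s0}; now {s0}.
State s4 is not in {s0}.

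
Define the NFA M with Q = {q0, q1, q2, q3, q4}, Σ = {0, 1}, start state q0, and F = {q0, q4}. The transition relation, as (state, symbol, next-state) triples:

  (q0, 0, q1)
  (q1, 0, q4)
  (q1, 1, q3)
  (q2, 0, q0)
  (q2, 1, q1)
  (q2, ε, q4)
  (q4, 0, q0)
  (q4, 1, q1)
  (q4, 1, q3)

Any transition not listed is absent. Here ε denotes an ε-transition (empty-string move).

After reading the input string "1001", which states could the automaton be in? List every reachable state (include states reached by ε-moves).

∅

Start in {q0}.
Read '1': {q0} → ∅.
The set is empty and remains empty for the remaining 3 symbols.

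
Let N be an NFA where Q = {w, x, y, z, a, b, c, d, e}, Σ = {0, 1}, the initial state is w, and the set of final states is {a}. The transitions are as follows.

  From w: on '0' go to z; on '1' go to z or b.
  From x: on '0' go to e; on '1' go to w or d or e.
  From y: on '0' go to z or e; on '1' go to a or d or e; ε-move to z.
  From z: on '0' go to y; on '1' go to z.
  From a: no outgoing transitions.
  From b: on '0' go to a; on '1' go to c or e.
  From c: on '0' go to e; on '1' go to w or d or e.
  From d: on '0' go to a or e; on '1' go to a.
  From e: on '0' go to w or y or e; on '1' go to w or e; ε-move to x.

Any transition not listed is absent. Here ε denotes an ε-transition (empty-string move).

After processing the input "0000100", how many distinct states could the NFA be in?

Start in {w}.
Read '0': w→{z}; now {z}.
Read '0': z→{y}; union {y}; ε-closure = {y, z}.
Read '0': y→{z, e}, z→{y}; union {y, z, e}; ε-closure = {x, y, z, e}.
Read '0': x→{e}, y→{z, e}, z→{y}, e→{w, y, e}; union {w, y, z, e}; ε-closure = {w, x, y, z, e}.
Read '1': w→{z, b}, x→{w, d, e}, y→{a, d, e}, z→{z}, e→{w, e}; union {w, z, a, b, d, e}; ε-closure = {w, x, z, a, b, d, e}.
Read '0': w→{z}, x→{e}, z→{y}, a→∅, b→{a}, d→{a, e}, e→{w, y, e}; union {w, y, z, a, e}; ε-closure = {w, x, y, z, a, e}.
Read '0': w→{z}, x→{e}, y→{z, e}, z→{y}, a→∅, e→{w, y, e}; union {w, y, z, e}; ε-closure = {w, x, y, z, e}.
That set has 5 states.

5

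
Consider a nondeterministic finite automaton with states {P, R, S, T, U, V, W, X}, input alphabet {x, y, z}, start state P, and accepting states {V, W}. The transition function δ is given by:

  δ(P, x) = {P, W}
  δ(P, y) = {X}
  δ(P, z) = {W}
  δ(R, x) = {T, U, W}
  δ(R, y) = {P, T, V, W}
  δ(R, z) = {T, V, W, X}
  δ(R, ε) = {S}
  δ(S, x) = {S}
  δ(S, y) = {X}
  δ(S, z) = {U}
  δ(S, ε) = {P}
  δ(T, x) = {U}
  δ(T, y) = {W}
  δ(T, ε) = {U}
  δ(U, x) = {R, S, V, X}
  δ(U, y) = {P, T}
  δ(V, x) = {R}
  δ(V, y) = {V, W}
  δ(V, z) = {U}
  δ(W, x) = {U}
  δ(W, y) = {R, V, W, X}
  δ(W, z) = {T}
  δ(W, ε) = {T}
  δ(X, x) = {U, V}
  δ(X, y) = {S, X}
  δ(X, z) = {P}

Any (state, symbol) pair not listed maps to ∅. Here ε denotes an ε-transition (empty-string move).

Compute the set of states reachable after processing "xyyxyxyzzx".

{P, R, S, T, U, V, W, X}

Start in {P}.
Read 'x': P→{P, W}; union {P, W}; ε-closure = {P, T, U, W}.
Read 'y': P→{X}, T→{W}, U→{P, T}, W→{R, V, W, X}; union {P, R, T, V, W, X}; ε-closure = {P, R, S, T, U, V, W, X}.
Read 'y': P→{X}, R→{P, T, V, W}, S→{X}, T→{W}, U→{P, T}, V→{V, W}, W→{R, V, W, X}, X→{S, X}; union {P, R, S, T, V, W, X}; ε-closure = {P, R, S, T, U, V, W, X}.
Read 'x': P→{P, W}, R→{T, U, W}, S→{S}, T→{U}, U→{R, S, V, X}, V→{R}, W→{U}, X→{U, V}; now {P, R, S, T, U, V, W, X}.
Read 'y': P→{X}, R→{P, T, V, W}, S→{X}, T→{W}, U→{P, T}, V→{V, W}, W→{R, V, W, X}, X→{S, X}; union {P, R, S, T, V, W, X}; ε-closure = {P, R, S, T, U, V, W, X}.
Read 'x': P→{P, W}, R→{T, U, W}, S→{S}, T→{U}, U→{R, S, V, X}, V→{R}, W→{U}, X→{U, V}; now {P, R, S, T, U, V, W, X}.
Read 'y': P→{X}, R→{P, T, V, W}, S→{X}, T→{W}, U→{P, T}, V→{V, W}, W→{R, V, W, X}, X→{S, X}; union {P, R, S, T, V, W, X}; ε-closure = {P, R, S, T, U, V, W, X}.
Read 'z': P→{W}, R→{T, V, W, X}, S→{U}, T→∅, U→∅, V→{U}, W→{T}, X→{P}; now {P, T, U, V, W, X}.
Read 'z': P→{W}, T→∅, U→∅, V→{U}, W→{T}, X→{P}; now {P, T, U, W}.
Read 'x': P→{P, W}, T→{U}, U→{R, S, V, X}, W→{U}; union {P, R, S, U, V, W, X}; ε-closure = {P, R, S, T, U, V, W, X}.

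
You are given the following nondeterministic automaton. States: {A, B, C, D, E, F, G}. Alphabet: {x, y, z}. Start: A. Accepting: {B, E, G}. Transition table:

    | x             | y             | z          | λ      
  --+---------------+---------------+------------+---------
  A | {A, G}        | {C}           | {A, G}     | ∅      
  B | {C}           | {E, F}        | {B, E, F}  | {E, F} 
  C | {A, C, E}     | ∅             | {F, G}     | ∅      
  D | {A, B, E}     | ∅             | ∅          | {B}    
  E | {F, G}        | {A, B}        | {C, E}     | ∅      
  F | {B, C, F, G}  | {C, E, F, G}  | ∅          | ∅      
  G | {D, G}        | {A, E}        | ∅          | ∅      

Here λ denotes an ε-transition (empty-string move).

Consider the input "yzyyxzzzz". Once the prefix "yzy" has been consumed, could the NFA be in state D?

Start in {A}.
Read 'y': A→{C}; now {C}.
Read 'z': C→{F, G}; now {F, G}.
Read 'y': F→{C, E, F, G}, G→{A, E}; now {A, C, E, F, G}.
State D is not in {A, C, E, F, G}.

No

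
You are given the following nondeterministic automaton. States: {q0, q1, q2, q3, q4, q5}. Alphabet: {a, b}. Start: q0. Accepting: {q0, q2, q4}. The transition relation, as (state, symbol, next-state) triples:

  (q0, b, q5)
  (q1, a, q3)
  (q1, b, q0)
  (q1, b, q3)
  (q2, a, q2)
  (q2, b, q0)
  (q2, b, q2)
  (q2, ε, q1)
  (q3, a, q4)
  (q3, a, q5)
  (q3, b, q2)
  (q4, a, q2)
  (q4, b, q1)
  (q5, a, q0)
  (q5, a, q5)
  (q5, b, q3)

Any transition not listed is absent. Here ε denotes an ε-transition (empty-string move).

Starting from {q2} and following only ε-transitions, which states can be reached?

Begin with {q2}.
ε-move q2 → q1; add q1.

{q1, q2}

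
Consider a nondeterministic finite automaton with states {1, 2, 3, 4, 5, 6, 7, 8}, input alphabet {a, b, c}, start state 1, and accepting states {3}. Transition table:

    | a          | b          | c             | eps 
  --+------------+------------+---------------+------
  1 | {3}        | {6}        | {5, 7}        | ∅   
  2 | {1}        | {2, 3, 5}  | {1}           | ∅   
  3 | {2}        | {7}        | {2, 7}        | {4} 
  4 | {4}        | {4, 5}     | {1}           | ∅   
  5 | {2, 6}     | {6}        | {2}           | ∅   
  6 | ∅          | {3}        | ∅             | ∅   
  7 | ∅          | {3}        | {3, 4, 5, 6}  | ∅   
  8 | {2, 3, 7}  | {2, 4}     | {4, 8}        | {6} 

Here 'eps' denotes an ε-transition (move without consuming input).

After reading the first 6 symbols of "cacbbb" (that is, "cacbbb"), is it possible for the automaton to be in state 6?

No

Start in {1}.
Read 'c': 1→{5, 7}; now {5, 7}.
Read 'a': 5→{2, 6}, 7→∅; now {2, 6}.
Read 'c': 2→{1}, 6→∅; now {1}.
Read 'b': 1→{6}; now {6}.
Read 'b': 6→{3}; union {3}; ε-closure = {3, 4}.
Read 'b': 3→{7}, 4→{4, 5}; now {4, 5, 7}.
State 6 is not in {4, 5, 7}.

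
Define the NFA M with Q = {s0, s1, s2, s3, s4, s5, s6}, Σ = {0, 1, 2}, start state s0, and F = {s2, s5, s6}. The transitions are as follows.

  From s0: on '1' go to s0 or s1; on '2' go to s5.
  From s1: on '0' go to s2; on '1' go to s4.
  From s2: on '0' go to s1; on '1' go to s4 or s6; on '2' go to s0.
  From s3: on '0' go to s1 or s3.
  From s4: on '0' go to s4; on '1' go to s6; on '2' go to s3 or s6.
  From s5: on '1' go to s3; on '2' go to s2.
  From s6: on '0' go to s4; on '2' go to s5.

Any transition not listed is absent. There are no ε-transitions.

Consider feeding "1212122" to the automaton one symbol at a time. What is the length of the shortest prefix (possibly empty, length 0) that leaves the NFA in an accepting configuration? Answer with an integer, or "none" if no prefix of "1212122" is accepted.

2

Start in {s0}.
Read '1': s0→{s0, s1}; now {s0, s1}.
Read '2': s0→{s5}, s1→∅; now {s5}.
None of the earlier sets intersect F, but {s5} does.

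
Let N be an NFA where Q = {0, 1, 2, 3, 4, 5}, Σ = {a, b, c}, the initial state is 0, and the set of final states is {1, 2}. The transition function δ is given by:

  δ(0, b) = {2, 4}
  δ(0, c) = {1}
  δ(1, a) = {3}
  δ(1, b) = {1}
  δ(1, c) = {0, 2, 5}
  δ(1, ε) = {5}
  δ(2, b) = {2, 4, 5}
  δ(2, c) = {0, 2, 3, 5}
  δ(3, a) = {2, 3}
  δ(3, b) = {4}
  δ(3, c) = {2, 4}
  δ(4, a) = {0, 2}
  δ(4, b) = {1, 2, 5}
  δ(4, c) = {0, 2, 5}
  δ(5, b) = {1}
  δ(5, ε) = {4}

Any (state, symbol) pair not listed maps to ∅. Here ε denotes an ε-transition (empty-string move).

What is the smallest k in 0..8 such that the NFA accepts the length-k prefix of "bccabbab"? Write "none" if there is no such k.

Start in {0}.
Read 'b': {0} → {2, 4}.
None of the earlier sets intersect F, but {2, 4} does.

1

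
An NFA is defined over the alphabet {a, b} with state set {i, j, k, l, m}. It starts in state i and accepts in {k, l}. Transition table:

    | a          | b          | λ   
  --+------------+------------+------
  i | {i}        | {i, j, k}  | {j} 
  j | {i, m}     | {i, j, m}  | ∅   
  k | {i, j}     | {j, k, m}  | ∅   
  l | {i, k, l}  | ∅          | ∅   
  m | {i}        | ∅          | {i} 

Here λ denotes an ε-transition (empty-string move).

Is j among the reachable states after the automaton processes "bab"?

Yes

Start: ε-closure({i}) = {i, j}.
Read 'b': {i, j} → {i, j, k, m}.
Read 'a': {i, j, k, m} → {i, j, m}.
Read 'b': {i, j, m} → {i, j, k, m}.
State j is in {i, j, k, m}.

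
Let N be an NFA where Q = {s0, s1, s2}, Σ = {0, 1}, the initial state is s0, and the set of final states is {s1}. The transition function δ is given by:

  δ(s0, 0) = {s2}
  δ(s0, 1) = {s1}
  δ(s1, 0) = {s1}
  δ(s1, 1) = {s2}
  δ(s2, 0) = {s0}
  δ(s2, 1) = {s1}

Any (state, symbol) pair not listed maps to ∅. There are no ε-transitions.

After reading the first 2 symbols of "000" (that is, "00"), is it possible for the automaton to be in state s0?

Start in {s0}.
Read '0': s0→{s2}; now {s2}.
Read '0': s2→{s0}; now {s0}.
State s0 is in {s0}.

Yes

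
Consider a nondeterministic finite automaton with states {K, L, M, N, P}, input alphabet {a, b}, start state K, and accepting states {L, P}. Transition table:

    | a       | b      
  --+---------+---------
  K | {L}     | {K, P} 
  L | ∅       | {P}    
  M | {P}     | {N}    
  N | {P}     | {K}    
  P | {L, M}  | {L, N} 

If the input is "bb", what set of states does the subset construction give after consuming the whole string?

{K, L, N, P}

Start in {K}.
Read 'b': K→{K, P}; now {K, P}.
Read 'b': K→{K, P}, P→{L, N}; now {K, L, N, P}.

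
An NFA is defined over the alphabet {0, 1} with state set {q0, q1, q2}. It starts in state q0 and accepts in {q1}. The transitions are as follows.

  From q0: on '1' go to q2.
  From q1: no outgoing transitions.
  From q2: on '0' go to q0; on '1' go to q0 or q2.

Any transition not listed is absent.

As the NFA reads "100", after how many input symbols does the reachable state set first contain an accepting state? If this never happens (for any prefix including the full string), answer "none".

Start in {q0}.
Read '1': q0→{q2}; now {q2}.
Read '0': q2→{q0}; now {q0}.
Read '0': q0→∅; now ∅.
No reachable set along the way intersects F.

none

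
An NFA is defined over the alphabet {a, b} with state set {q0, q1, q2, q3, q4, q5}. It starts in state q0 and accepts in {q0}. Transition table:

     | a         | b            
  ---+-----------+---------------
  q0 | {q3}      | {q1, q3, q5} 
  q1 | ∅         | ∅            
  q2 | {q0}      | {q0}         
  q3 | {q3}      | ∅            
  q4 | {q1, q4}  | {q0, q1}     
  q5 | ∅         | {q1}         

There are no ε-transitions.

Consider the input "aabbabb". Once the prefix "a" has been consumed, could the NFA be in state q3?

Start in {q0}.
Read 'a': {q0} → {q3}.
State q3 is in {q3}.

Yes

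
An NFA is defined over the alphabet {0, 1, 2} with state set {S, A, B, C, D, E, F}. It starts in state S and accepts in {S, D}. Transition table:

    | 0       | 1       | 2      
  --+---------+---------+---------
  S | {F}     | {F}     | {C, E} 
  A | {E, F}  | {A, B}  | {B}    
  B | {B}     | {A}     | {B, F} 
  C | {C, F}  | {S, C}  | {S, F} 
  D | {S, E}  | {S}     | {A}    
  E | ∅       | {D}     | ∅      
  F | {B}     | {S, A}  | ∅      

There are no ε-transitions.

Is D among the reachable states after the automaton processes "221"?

No

Start in {S}.
Read '2': {S} → {C, E}.
Read '2': {C, E} → {S, F}.
Read '1': {S, F} → {S, A, F}.
State D is not in {S, A, F}.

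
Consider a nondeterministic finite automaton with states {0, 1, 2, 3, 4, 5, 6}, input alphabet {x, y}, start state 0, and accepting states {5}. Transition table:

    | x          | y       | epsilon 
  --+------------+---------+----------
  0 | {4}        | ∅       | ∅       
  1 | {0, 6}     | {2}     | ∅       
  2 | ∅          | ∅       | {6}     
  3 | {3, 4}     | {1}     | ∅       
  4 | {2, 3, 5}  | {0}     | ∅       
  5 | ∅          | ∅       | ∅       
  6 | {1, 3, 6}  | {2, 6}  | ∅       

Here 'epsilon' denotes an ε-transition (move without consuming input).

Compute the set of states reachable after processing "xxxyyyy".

{2, 6}

Start in {0}.
Read 'x': 0→{4}; now {4}.
Read 'x': 4→{2, 3, 5}; union {2, 3, 5}; ε-closure = {2, 3, 5, 6}.
Read 'x': 2→∅, 3→{3, 4}, 5→∅, 6→{1, 3, 6}; now {1, 3, 4, 6}.
Read 'y': 1→{2}, 3→{1}, 4→{0}, 6→{2, 6}; now {0, 1, 2, 6}.
Read 'y': 0→∅, 1→{2}, 2→∅, 6→{2, 6}; now {2, 6}.
Read 'y': 2→∅, 6→{2, 6}; now {2, 6}.
Read 'y': 2→∅, 6→{2, 6}; now {2, 6}.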